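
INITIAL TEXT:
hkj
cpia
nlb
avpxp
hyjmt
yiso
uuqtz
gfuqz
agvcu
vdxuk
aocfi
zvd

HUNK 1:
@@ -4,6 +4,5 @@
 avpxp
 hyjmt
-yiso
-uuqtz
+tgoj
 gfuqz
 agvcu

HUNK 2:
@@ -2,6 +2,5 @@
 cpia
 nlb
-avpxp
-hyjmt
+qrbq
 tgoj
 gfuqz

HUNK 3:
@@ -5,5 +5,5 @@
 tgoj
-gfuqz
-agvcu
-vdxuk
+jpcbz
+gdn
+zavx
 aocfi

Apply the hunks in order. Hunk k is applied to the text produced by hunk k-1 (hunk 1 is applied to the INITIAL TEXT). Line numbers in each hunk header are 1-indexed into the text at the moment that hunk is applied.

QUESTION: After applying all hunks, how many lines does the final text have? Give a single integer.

Answer: 10

Derivation:
Hunk 1: at line 4 remove [yiso,uuqtz] add [tgoj] -> 11 lines: hkj cpia nlb avpxp hyjmt tgoj gfuqz agvcu vdxuk aocfi zvd
Hunk 2: at line 2 remove [avpxp,hyjmt] add [qrbq] -> 10 lines: hkj cpia nlb qrbq tgoj gfuqz agvcu vdxuk aocfi zvd
Hunk 3: at line 5 remove [gfuqz,agvcu,vdxuk] add [jpcbz,gdn,zavx] -> 10 lines: hkj cpia nlb qrbq tgoj jpcbz gdn zavx aocfi zvd
Final line count: 10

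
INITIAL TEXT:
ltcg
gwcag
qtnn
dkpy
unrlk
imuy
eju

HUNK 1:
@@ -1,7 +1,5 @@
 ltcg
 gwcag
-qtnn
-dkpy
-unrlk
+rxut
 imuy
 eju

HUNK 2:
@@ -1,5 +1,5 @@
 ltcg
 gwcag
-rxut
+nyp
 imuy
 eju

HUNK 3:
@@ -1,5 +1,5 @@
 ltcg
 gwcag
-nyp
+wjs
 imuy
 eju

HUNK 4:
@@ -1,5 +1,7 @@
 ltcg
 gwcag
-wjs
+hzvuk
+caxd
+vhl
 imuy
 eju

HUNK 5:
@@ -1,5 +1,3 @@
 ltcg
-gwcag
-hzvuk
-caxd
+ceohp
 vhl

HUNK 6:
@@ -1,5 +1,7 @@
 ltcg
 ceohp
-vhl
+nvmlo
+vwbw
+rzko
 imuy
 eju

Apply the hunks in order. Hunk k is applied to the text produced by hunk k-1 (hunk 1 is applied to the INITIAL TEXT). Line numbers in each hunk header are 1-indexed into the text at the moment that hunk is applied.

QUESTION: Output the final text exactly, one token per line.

Hunk 1: at line 1 remove [qtnn,dkpy,unrlk] add [rxut] -> 5 lines: ltcg gwcag rxut imuy eju
Hunk 2: at line 1 remove [rxut] add [nyp] -> 5 lines: ltcg gwcag nyp imuy eju
Hunk 3: at line 1 remove [nyp] add [wjs] -> 5 lines: ltcg gwcag wjs imuy eju
Hunk 4: at line 1 remove [wjs] add [hzvuk,caxd,vhl] -> 7 lines: ltcg gwcag hzvuk caxd vhl imuy eju
Hunk 5: at line 1 remove [gwcag,hzvuk,caxd] add [ceohp] -> 5 lines: ltcg ceohp vhl imuy eju
Hunk 6: at line 1 remove [vhl] add [nvmlo,vwbw,rzko] -> 7 lines: ltcg ceohp nvmlo vwbw rzko imuy eju

Answer: ltcg
ceohp
nvmlo
vwbw
rzko
imuy
eju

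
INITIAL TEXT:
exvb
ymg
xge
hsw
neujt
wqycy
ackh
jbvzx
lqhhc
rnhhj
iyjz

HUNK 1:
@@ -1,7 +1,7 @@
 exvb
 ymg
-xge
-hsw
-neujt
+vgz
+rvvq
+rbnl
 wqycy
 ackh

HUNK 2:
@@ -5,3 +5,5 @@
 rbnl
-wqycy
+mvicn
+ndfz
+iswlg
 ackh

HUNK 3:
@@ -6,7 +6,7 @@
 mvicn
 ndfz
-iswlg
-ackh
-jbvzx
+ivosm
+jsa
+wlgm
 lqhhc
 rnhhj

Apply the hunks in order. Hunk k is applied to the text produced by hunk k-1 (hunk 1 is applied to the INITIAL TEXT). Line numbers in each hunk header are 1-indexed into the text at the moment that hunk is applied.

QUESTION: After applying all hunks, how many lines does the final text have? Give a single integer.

Answer: 13

Derivation:
Hunk 1: at line 1 remove [xge,hsw,neujt] add [vgz,rvvq,rbnl] -> 11 lines: exvb ymg vgz rvvq rbnl wqycy ackh jbvzx lqhhc rnhhj iyjz
Hunk 2: at line 5 remove [wqycy] add [mvicn,ndfz,iswlg] -> 13 lines: exvb ymg vgz rvvq rbnl mvicn ndfz iswlg ackh jbvzx lqhhc rnhhj iyjz
Hunk 3: at line 6 remove [iswlg,ackh,jbvzx] add [ivosm,jsa,wlgm] -> 13 lines: exvb ymg vgz rvvq rbnl mvicn ndfz ivosm jsa wlgm lqhhc rnhhj iyjz
Final line count: 13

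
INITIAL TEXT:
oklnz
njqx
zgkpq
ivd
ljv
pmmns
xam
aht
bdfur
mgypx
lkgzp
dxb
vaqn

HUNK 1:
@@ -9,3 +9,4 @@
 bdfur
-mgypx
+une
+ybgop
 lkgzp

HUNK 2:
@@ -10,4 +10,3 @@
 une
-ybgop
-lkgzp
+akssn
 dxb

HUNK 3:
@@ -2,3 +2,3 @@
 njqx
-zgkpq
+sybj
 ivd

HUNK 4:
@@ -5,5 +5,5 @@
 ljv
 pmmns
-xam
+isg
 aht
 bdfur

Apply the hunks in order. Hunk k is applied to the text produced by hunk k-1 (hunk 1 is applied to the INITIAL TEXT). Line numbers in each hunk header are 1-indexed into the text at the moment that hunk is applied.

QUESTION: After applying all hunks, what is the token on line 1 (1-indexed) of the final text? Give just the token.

Hunk 1: at line 9 remove [mgypx] add [une,ybgop] -> 14 lines: oklnz njqx zgkpq ivd ljv pmmns xam aht bdfur une ybgop lkgzp dxb vaqn
Hunk 2: at line 10 remove [ybgop,lkgzp] add [akssn] -> 13 lines: oklnz njqx zgkpq ivd ljv pmmns xam aht bdfur une akssn dxb vaqn
Hunk 3: at line 2 remove [zgkpq] add [sybj] -> 13 lines: oklnz njqx sybj ivd ljv pmmns xam aht bdfur une akssn dxb vaqn
Hunk 4: at line 5 remove [xam] add [isg] -> 13 lines: oklnz njqx sybj ivd ljv pmmns isg aht bdfur une akssn dxb vaqn
Final line 1: oklnz

Answer: oklnz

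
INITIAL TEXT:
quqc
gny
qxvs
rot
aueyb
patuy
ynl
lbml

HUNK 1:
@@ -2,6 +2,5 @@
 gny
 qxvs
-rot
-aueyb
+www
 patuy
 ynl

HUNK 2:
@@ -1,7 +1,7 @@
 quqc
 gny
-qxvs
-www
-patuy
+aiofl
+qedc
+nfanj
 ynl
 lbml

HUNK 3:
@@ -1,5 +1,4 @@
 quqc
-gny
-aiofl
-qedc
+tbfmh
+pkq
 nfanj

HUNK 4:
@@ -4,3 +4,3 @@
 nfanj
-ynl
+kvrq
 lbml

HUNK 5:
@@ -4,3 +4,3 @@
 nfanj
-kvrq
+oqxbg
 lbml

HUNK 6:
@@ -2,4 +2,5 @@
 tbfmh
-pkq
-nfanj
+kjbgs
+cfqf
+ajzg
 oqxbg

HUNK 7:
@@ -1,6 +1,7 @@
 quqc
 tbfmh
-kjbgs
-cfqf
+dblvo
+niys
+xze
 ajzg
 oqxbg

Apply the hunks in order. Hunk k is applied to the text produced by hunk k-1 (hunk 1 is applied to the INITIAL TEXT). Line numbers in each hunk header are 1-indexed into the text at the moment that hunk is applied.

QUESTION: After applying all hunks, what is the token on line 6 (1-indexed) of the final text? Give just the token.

Hunk 1: at line 2 remove [rot,aueyb] add [www] -> 7 lines: quqc gny qxvs www patuy ynl lbml
Hunk 2: at line 1 remove [qxvs,www,patuy] add [aiofl,qedc,nfanj] -> 7 lines: quqc gny aiofl qedc nfanj ynl lbml
Hunk 3: at line 1 remove [gny,aiofl,qedc] add [tbfmh,pkq] -> 6 lines: quqc tbfmh pkq nfanj ynl lbml
Hunk 4: at line 4 remove [ynl] add [kvrq] -> 6 lines: quqc tbfmh pkq nfanj kvrq lbml
Hunk 5: at line 4 remove [kvrq] add [oqxbg] -> 6 lines: quqc tbfmh pkq nfanj oqxbg lbml
Hunk 6: at line 2 remove [pkq,nfanj] add [kjbgs,cfqf,ajzg] -> 7 lines: quqc tbfmh kjbgs cfqf ajzg oqxbg lbml
Hunk 7: at line 1 remove [kjbgs,cfqf] add [dblvo,niys,xze] -> 8 lines: quqc tbfmh dblvo niys xze ajzg oqxbg lbml
Final line 6: ajzg

Answer: ajzg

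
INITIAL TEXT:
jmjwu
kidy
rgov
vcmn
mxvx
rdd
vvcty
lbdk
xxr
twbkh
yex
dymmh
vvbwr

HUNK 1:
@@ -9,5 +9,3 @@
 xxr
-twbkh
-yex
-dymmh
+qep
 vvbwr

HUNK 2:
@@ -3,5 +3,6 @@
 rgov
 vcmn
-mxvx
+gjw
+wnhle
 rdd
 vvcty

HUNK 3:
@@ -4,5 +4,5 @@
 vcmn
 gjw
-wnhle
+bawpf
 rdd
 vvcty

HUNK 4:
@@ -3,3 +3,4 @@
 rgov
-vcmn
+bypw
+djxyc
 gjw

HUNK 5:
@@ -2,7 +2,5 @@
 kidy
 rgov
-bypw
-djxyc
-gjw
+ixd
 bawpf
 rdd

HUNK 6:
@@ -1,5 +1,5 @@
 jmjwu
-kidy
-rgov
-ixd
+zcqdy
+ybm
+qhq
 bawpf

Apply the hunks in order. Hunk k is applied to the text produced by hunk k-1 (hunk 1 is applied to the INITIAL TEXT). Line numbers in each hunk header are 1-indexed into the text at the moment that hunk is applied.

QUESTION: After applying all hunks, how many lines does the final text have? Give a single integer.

Answer: 11

Derivation:
Hunk 1: at line 9 remove [twbkh,yex,dymmh] add [qep] -> 11 lines: jmjwu kidy rgov vcmn mxvx rdd vvcty lbdk xxr qep vvbwr
Hunk 2: at line 3 remove [mxvx] add [gjw,wnhle] -> 12 lines: jmjwu kidy rgov vcmn gjw wnhle rdd vvcty lbdk xxr qep vvbwr
Hunk 3: at line 4 remove [wnhle] add [bawpf] -> 12 lines: jmjwu kidy rgov vcmn gjw bawpf rdd vvcty lbdk xxr qep vvbwr
Hunk 4: at line 3 remove [vcmn] add [bypw,djxyc] -> 13 lines: jmjwu kidy rgov bypw djxyc gjw bawpf rdd vvcty lbdk xxr qep vvbwr
Hunk 5: at line 2 remove [bypw,djxyc,gjw] add [ixd] -> 11 lines: jmjwu kidy rgov ixd bawpf rdd vvcty lbdk xxr qep vvbwr
Hunk 6: at line 1 remove [kidy,rgov,ixd] add [zcqdy,ybm,qhq] -> 11 lines: jmjwu zcqdy ybm qhq bawpf rdd vvcty lbdk xxr qep vvbwr
Final line count: 11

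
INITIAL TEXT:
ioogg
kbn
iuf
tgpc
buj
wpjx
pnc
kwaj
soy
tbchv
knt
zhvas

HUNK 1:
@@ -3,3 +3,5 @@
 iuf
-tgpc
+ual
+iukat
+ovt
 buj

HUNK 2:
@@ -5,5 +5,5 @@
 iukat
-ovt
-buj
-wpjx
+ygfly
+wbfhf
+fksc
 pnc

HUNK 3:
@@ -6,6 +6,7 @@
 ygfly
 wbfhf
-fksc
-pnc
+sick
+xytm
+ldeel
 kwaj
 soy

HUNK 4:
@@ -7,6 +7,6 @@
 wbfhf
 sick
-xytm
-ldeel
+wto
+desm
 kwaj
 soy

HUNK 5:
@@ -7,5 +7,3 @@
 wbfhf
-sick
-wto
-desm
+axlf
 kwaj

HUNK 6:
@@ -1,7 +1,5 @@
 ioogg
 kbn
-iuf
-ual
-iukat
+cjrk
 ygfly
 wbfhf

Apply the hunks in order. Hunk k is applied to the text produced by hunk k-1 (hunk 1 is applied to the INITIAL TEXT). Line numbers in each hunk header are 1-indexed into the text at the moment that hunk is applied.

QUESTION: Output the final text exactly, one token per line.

Hunk 1: at line 3 remove [tgpc] add [ual,iukat,ovt] -> 14 lines: ioogg kbn iuf ual iukat ovt buj wpjx pnc kwaj soy tbchv knt zhvas
Hunk 2: at line 5 remove [ovt,buj,wpjx] add [ygfly,wbfhf,fksc] -> 14 lines: ioogg kbn iuf ual iukat ygfly wbfhf fksc pnc kwaj soy tbchv knt zhvas
Hunk 3: at line 6 remove [fksc,pnc] add [sick,xytm,ldeel] -> 15 lines: ioogg kbn iuf ual iukat ygfly wbfhf sick xytm ldeel kwaj soy tbchv knt zhvas
Hunk 4: at line 7 remove [xytm,ldeel] add [wto,desm] -> 15 lines: ioogg kbn iuf ual iukat ygfly wbfhf sick wto desm kwaj soy tbchv knt zhvas
Hunk 5: at line 7 remove [sick,wto,desm] add [axlf] -> 13 lines: ioogg kbn iuf ual iukat ygfly wbfhf axlf kwaj soy tbchv knt zhvas
Hunk 6: at line 1 remove [iuf,ual,iukat] add [cjrk] -> 11 lines: ioogg kbn cjrk ygfly wbfhf axlf kwaj soy tbchv knt zhvas

Answer: ioogg
kbn
cjrk
ygfly
wbfhf
axlf
kwaj
soy
tbchv
knt
zhvas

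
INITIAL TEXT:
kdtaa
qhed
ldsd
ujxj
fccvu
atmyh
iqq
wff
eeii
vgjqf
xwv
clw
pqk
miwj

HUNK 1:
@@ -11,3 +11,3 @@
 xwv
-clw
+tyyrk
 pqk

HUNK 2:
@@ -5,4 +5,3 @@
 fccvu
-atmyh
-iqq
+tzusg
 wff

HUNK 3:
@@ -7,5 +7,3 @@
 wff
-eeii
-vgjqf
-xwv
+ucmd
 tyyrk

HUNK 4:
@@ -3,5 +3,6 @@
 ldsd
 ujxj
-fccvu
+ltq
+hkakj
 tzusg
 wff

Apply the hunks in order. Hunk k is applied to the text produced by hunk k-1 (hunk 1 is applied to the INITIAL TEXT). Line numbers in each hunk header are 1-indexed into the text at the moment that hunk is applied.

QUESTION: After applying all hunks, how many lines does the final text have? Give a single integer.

Hunk 1: at line 11 remove [clw] add [tyyrk] -> 14 lines: kdtaa qhed ldsd ujxj fccvu atmyh iqq wff eeii vgjqf xwv tyyrk pqk miwj
Hunk 2: at line 5 remove [atmyh,iqq] add [tzusg] -> 13 lines: kdtaa qhed ldsd ujxj fccvu tzusg wff eeii vgjqf xwv tyyrk pqk miwj
Hunk 3: at line 7 remove [eeii,vgjqf,xwv] add [ucmd] -> 11 lines: kdtaa qhed ldsd ujxj fccvu tzusg wff ucmd tyyrk pqk miwj
Hunk 4: at line 3 remove [fccvu] add [ltq,hkakj] -> 12 lines: kdtaa qhed ldsd ujxj ltq hkakj tzusg wff ucmd tyyrk pqk miwj
Final line count: 12

Answer: 12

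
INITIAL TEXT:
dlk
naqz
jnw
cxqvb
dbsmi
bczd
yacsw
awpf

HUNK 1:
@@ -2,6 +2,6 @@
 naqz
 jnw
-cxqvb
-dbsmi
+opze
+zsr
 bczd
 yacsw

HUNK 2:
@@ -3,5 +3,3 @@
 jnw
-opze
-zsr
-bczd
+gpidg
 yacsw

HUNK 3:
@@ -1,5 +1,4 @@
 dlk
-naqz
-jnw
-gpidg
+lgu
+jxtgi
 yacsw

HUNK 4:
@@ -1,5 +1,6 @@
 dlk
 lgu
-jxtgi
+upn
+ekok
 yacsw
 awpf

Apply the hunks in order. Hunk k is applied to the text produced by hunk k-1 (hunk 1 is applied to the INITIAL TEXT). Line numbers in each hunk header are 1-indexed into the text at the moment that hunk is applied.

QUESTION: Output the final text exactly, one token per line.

Answer: dlk
lgu
upn
ekok
yacsw
awpf

Derivation:
Hunk 1: at line 2 remove [cxqvb,dbsmi] add [opze,zsr] -> 8 lines: dlk naqz jnw opze zsr bczd yacsw awpf
Hunk 2: at line 3 remove [opze,zsr,bczd] add [gpidg] -> 6 lines: dlk naqz jnw gpidg yacsw awpf
Hunk 3: at line 1 remove [naqz,jnw,gpidg] add [lgu,jxtgi] -> 5 lines: dlk lgu jxtgi yacsw awpf
Hunk 4: at line 1 remove [jxtgi] add [upn,ekok] -> 6 lines: dlk lgu upn ekok yacsw awpf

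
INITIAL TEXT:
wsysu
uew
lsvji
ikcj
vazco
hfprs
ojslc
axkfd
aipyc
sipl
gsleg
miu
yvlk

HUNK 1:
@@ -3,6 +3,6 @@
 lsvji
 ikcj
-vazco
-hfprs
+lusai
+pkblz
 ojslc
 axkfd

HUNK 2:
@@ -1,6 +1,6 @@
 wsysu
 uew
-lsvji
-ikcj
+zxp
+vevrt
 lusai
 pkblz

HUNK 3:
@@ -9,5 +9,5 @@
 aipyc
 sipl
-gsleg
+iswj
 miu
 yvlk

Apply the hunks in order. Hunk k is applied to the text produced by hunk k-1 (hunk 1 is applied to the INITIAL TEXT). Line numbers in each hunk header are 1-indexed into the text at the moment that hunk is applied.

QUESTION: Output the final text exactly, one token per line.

Hunk 1: at line 3 remove [vazco,hfprs] add [lusai,pkblz] -> 13 lines: wsysu uew lsvji ikcj lusai pkblz ojslc axkfd aipyc sipl gsleg miu yvlk
Hunk 2: at line 1 remove [lsvji,ikcj] add [zxp,vevrt] -> 13 lines: wsysu uew zxp vevrt lusai pkblz ojslc axkfd aipyc sipl gsleg miu yvlk
Hunk 3: at line 9 remove [gsleg] add [iswj] -> 13 lines: wsysu uew zxp vevrt lusai pkblz ojslc axkfd aipyc sipl iswj miu yvlk

Answer: wsysu
uew
zxp
vevrt
lusai
pkblz
ojslc
axkfd
aipyc
sipl
iswj
miu
yvlk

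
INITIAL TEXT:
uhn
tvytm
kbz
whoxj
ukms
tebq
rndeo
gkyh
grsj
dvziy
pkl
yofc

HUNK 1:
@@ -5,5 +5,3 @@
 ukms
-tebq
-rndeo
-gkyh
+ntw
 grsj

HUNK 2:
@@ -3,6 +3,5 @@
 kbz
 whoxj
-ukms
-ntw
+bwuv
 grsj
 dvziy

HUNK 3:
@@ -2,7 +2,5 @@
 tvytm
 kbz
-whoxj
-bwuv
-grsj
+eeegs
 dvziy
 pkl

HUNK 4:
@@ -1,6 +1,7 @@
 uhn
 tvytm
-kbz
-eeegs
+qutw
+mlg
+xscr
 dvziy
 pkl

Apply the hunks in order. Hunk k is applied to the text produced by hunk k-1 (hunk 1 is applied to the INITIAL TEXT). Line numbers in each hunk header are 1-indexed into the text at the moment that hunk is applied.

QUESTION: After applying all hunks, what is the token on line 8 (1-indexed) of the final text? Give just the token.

Hunk 1: at line 5 remove [tebq,rndeo,gkyh] add [ntw] -> 10 lines: uhn tvytm kbz whoxj ukms ntw grsj dvziy pkl yofc
Hunk 2: at line 3 remove [ukms,ntw] add [bwuv] -> 9 lines: uhn tvytm kbz whoxj bwuv grsj dvziy pkl yofc
Hunk 3: at line 2 remove [whoxj,bwuv,grsj] add [eeegs] -> 7 lines: uhn tvytm kbz eeegs dvziy pkl yofc
Hunk 4: at line 1 remove [kbz,eeegs] add [qutw,mlg,xscr] -> 8 lines: uhn tvytm qutw mlg xscr dvziy pkl yofc
Final line 8: yofc

Answer: yofc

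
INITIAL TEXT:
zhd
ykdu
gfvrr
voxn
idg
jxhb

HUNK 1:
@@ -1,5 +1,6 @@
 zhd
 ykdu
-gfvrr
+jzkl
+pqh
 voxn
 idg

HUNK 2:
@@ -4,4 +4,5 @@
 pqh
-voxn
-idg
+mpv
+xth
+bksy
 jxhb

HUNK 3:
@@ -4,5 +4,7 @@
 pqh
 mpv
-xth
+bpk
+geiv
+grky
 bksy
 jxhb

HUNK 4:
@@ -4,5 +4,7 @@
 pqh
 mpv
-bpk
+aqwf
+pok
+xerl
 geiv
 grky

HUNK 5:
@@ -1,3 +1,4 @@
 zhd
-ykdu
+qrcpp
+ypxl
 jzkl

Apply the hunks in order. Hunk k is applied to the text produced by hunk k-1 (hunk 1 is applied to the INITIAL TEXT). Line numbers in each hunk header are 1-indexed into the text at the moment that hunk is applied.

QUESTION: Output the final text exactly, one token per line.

Hunk 1: at line 1 remove [gfvrr] add [jzkl,pqh] -> 7 lines: zhd ykdu jzkl pqh voxn idg jxhb
Hunk 2: at line 4 remove [voxn,idg] add [mpv,xth,bksy] -> 8 lines: zhd ykdu jzkl pqh mpv xth bksy jxhb
Hunk 3: at line 4 remove [xth] add [bpk,geiv,grky] -> 10 lines: zhd ykdu jzkl pqh mpv bpk geiv grky bksy jxhb
Hunk 4: at line 4 remove [bpk] add [aqwf,pok,xerl] -> 12 lines: zhd ykdu jzkl pqh mpv aqwf pok xerl geiv grky bksy jxhb
Hunk 5: at line 1 remove [ykdu] add [qrcpp,ypxl] -> 13 lines: zhd qrcpp ypxl jzkl pqh mpv aqwf pok xerl geiv grky bksy jxhb

Answer: zhd
qrcpp
ypxl
jzkl
pqh
mpv
aqwf
pok
xerl
geiv
grky
bksy
jxhb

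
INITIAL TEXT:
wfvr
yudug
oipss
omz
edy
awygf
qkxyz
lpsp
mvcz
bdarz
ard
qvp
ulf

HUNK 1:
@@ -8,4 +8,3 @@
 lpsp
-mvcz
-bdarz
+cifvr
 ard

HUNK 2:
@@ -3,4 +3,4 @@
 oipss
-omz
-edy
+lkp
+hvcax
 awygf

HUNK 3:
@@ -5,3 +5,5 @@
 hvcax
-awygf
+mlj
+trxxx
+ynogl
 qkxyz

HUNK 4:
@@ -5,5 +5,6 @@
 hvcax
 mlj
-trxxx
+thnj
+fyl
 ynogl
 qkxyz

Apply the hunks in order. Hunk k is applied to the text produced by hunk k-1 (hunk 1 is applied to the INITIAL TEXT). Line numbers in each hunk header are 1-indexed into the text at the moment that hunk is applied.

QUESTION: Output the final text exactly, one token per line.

Answer: wfvr
yudug
oipss
lkp
hvcax
mlj
thnj
fyl
ynogl
qkxyz
lpsp
cifvr
ard
qvp
ulf

Derivation:
Hunk 1: at line 8 remove [mvcz,bdarz] add [cifvr] -> 12 lines: wfvr yudug oipss omz edy awygf qkxyz lpsp cifvr ard qvp ulf
Hunk 2: at line 3 remove [omz,edy] add [lkp,hvcax] -> 12 lines: wfvr yudug oipss lkp hvcax awygf qkxyz lpsp cifvr ard qvp ulf
Hunk 3: at line 5 remove [awygf] add [mlj,trxxx,ynogl] -> 14 lines: wfvr yudug oipss lkp hvcax mlj trxxx ynogl qkxyz lpsp cifvr ard qvp ulf
Hunk 4: at line 5 remove [trxxx] add [thnj,fyl] -> 15 lines: wfvr yudug oipss lkp hvcax mlj thnj fyl ynogl qkxyz lpsp cifvr ard qvp ulf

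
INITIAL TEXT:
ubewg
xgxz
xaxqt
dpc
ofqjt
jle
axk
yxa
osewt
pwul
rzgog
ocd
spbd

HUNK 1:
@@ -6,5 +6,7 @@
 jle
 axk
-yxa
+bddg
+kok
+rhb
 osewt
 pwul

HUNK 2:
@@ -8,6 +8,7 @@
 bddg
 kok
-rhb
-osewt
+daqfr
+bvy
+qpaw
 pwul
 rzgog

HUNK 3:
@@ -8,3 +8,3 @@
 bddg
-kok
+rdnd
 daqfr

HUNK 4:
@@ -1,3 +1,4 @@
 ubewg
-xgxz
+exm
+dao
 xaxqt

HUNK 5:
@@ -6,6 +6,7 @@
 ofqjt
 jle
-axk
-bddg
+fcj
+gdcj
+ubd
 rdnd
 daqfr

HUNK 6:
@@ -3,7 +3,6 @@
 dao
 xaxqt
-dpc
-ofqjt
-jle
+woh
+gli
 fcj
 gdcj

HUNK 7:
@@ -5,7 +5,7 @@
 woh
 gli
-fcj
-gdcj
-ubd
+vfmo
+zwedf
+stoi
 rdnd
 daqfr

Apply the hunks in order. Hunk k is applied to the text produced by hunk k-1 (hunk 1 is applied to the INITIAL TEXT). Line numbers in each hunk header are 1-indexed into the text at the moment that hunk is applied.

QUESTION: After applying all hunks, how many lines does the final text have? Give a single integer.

Answer: 17

Derivation:
Hunk 1: at line 6 remove [yxa] add [bddg,kok,rhb] -> 15 lines: ubewg xgxz xaxqt dpc ofqjt jle axk bddg kok rhb osewt pwul rzgog ocd spbd
Hunk 2: at line 8 remove [rhb,osewt] add [daqfr,bvy,qpaw] -> 16 lines: ubewg xgxz xaxqt dpc ofqjt jle axk bddg kok daqfr bvy qpaw pwul rzgog ocd spbd
Hunk 3: at line 8 remove [kok] add [rdnd] -> 16 lines: ubewg xgxz xaxqt dpc ofqjt jle axk bddg rdnd daqfr bvy qpaw pwul rzgog ocd spbd
Hunk 4: at line 1 remove [xgxz] add [exm,dao] -> 17 lines: ubewg exm dao xaxqt dpc ofqjt jle axk bddg rdnd daqfr bvy qpaw pwul rzgog ocd spbd
Hunk 5: at line 6 remove [axk,bddg] add [fcj,gdcj,ubd] -> 18 lines: ubewg exm dao xaxqt dpc ofqjt jle fcj gdcj ubd rdnd daqfr bvy qpaw pwul rzgog ocd spbd
Hunk 6: at line 3 remove [dpc,ofqjt,jle] add [woh,gli] -> 17 lines: ubewg exm dao xaxqt woh gli fcj gdcj ubd rdnd daqfr bvy qpaw pwul rzgog ocd spbd
Hunk 7: at line 5 remove [fcj,gdcj,ubd] add [vfmo,zwedf,stoi] -> 17 lines: ubewg exm dao xaxqt woh gli vfmo zwedf stoi rdnd daqfr bvy qpaw pwul rzgog ocd spbd
Final line count: 17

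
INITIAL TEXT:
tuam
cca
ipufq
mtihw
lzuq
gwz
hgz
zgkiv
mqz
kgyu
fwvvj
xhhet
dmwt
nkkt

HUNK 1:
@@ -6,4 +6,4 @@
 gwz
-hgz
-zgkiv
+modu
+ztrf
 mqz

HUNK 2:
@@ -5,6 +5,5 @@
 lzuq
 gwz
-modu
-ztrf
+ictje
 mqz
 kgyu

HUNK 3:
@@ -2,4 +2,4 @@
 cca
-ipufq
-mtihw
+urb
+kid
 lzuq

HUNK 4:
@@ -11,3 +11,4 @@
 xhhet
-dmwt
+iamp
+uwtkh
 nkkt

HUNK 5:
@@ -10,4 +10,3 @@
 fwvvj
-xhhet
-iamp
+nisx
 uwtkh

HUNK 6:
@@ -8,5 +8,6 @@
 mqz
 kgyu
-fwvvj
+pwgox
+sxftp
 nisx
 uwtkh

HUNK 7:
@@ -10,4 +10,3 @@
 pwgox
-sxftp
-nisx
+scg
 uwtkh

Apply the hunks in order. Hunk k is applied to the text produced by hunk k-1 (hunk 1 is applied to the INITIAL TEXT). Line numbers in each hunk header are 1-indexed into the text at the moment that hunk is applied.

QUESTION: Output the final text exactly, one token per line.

Hunk 1: at line 6 remove [hgz,zgkiv] add [modu,ztrf] -> 14 lines: tuam cca ipufq mtihw lzuq gwz modu ztrf mqz kgyu fwvvj xhhet dmwt nkkt
Hunk 2: at line 5 remove [modu,ztrf] add [ictje] -> 13 lines: tuam cca ipufq mtihw lzuq gwz ictje mqz kgyu fwvvj xhhet dmwt nkkt
Hunk 3: at line 2 remove [ipufq,mtihw] add [urb,kid] -> 13 lines: tuam cca urb kid lzuq gwz ictje mqz kgyu fwvvj xhhet dmwt nkkt
Hunk 4: at line 11 remove [dmwt] add [iamp,uwtkh] -> 14 lines: tuam cca urb kid lzuq gwz ictje mqz kgyu fwvvj xhhet iamp uwtkh nkkt
Hunk 5: at line 10 remove [xhhet,iamp] add [nisx] -> 13 lines: tuam cca urb kid lzuq gwz ictje mqz kgyu fwvvj nisx uwtkh nkkt
Hunk 6: at line 8 remove [fwvvj] add [pwgox,sxftp] -> 14 lines: tuam cca urb kid lzuq gwz ictje mqz kgyu pwgox sxftp nisx uwtkh nkkt
Hunk 7: at line 10 remove [sxftp,nisx] add [scg] -> 13 lines: tuam cca urb kid lzuq gwz ictje mqz kgyu pwgox scg uwtkh nkkt

Answer: tuam
cca
urb
kid
lzuq
gwz
ictje
mqz
kgyu
pwgox
scg
uwtkh
nkkt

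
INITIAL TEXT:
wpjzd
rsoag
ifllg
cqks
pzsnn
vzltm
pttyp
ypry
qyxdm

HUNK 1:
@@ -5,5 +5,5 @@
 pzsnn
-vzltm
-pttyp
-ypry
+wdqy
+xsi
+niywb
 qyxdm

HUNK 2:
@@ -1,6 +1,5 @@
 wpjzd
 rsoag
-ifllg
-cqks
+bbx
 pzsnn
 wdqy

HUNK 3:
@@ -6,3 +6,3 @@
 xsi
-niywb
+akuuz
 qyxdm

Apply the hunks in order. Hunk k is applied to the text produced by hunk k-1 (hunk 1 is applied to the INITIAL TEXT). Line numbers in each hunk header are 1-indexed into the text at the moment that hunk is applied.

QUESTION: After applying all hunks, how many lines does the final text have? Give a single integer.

Answer: 8

Derivation:
Hunk 1: at line 5 remove [vzltm,pttyp,ypry] add [wdqy,xsi,niywb] -> 9 lines: wpjzd rsoag ifllg cqks pzsnn wdqy xsi niywb qyxdm
Hunk 2: at line 1 remove [ifllg,cqks] add [bbx] -> 8 lines: wpjzd rsoag bbx pzsnn wdqy xsi niywb qyxdm
Hunk 3: at line 6 remove [niywb] add [akuuz] -> 8 lines: wpjzd rsoag bbx pzsnn wdqy xsi akuuz qyxdm
Final line count: 8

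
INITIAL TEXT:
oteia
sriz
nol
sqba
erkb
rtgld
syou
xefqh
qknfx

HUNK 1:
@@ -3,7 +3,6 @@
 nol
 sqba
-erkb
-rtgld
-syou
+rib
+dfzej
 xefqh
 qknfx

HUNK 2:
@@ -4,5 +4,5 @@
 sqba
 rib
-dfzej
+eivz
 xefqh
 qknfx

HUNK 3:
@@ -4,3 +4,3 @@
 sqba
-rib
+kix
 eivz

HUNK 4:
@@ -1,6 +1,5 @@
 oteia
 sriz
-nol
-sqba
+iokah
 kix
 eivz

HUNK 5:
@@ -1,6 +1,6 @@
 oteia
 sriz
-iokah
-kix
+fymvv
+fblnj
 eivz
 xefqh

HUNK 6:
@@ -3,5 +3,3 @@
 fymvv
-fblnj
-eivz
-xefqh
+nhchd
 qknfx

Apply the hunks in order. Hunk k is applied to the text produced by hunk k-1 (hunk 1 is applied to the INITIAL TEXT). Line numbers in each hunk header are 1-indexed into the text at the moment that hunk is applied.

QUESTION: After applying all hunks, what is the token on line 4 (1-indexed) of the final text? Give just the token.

Answer: nhchd

Derivation:
Hunk 1: at line 3 remove [erkb,rtgld,syou] add [rib,dfzej] -> 8 lines: oteia sriz nol sqba rib dfzej xefqh qknfx
Hunk 2: at line 4 remove [dfzej] add [eivz] -> 8 lines: oteia sriz nol sqba rib eivz xefqh qknfx
Hunk 3: at line 4 remove [rib] add [kix] -> 8 lines: oteia sriz nol sqba kix eivz xefqh qknfx
Hunk 4: at line 1 remove [nol,sqba] add [iokah] -> 7 lines: oteia sriz iokah kix eivz xefqh qknfx
Hunk 5: at line 1 remove [iokah,kix] add [fymvv,fblnj] -> 7 lines: oteia sriz fymvv fblnj eivz xefqh qknfx
Hunk 6: at line 3 remove [fblnj,eivz,xefqh] add [nhchd] -> 5 lines: oteia sriz fymvv nhchd qknfx
Final line 4: nhchd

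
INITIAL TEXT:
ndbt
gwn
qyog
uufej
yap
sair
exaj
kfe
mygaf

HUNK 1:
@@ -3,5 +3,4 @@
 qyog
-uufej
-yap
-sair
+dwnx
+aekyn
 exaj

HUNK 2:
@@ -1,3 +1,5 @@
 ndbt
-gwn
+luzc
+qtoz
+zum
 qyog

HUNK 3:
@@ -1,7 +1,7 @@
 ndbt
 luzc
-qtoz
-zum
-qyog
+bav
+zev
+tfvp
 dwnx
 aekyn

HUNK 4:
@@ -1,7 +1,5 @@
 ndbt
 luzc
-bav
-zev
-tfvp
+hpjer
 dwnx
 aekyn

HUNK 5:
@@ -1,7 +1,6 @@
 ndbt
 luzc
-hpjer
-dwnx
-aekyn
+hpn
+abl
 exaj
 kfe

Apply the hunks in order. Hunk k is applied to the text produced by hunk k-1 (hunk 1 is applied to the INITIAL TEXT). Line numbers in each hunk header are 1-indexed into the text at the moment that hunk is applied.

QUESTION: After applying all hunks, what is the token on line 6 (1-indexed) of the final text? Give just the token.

Hunk 1: at line 3 remove [uufej,yap,sair] add [dwnx,aekyn] -> 8 lines: ndbt gwn qyog dwnx aekyn exaj kfe mygaf
Hunk 2: at line 1 remove [gwn] add [luzc,qtoz,zum] -> 10 lines: ndbt luzc qtoz zum qyog dwnx aekyn exaj kfe mygaf
Hunk 3: at line 1 remove [qtoz,zum,qyog] add [bav,zev,tfvp] -> 10 lines: ndbt luzc bav zev tfvp dwnx aekyn exaj kfe mygaf
Hunk 4: at line 1 remove [bav,zev,tfvp] add [hpjer] -> 8 lines: ndbt luzc hpjer dwnx aekyn exaj kfe mygaf
Hunk 5: at line 1 remove [hpjer,dwnx,aekyn] add [hpn,abl] -> 7 lines: ndbt luzc hpn abl exaj kfe mygaf
Final line 6: kfe

Answer: kfe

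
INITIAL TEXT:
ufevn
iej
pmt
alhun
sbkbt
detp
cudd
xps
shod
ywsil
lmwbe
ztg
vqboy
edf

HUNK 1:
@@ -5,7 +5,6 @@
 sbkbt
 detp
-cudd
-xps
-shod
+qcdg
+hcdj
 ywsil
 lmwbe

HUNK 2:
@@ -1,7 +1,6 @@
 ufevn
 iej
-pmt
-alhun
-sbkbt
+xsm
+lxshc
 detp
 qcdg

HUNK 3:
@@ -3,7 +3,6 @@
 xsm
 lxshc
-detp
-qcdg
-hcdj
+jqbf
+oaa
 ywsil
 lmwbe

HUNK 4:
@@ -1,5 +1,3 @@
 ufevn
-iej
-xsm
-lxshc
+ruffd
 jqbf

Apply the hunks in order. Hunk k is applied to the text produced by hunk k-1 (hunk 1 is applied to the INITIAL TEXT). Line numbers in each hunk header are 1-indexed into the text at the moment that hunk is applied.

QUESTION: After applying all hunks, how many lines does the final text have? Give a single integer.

Hunk 1: at line 5 remove [cudd,xps,shod] add [qcdg,hcdj] -> 13 lines: ufevn iej pmt alhun sbkbt detp qcdg hcdj ywsil lmwbe ztg vqboy edf
Hunk 2: at line 1 remove [pmt,alhun,sbkbt] add [xsm,lxshc] -> 12 lines: ufevn iej xsm lxshc detp qcdg hcdj ywsil lmwbe ztg vqboy edf
Hunk 3: at line 3 remove [detp,qcdg,hcdj] add [jqbf,oaa] -> 11 lines: ufevn iej xsm lxshc jqbf oaa ywsil lmwbe ztg vqboy edf
Hunk 4: at line 1 remove [iej,xsm,lxshc] add [ruffd] -> 9 lines: ufevn ruffd jqbf oaa ywsil lmwbe ztg vqboy edf
Final line count: 9

Answer: 9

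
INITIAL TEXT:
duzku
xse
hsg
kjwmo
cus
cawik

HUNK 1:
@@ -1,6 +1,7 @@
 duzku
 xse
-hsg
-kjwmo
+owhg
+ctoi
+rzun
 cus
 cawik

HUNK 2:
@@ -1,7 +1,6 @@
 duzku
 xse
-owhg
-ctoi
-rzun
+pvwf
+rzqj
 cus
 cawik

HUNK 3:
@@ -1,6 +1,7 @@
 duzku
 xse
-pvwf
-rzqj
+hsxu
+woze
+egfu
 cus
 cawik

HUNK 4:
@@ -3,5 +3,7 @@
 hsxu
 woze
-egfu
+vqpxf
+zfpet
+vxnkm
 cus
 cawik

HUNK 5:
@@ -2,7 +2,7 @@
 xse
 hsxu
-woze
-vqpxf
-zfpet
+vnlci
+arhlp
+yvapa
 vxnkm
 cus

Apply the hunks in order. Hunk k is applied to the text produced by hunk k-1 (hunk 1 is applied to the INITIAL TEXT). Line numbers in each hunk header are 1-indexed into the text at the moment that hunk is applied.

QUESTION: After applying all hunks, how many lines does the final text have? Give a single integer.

Answer: 9

Derivation:
Hunk 1: at line 1 remove [hsg,kjwmo] add [owhg,ctoi,rzun] -> 7 lines: duzku xse owhg ctoi rzun cus cawik
Hunk 2: at line 1 remove [owhg,ctoi,rzun] add [pvwf,rzqj] -> 6 lines: duzku xse pvwf rzqj cus cawik
Hunk 3: at line 1 remove [pvwf,rzqj] add [hsxu,woze,egfu] -> 7 lines: duzku xse hsxu woze egfu cus cawik
Hunk 4: at line 3 remove [egfu] add [vqpxf,zfpet,vxnkm] -> 9 lines: duzku xse hsxu woze vqpxf zfpet vxnkm cus cawik
Hunk 5: at line 2 remove [woze,vqpxf,zfpet] add [vnlci,arhlp,yvapa] -> 9 lines: duzku xse hsxu vnlci arhlp yvapa vxnkm cus cawik
Final line count: 9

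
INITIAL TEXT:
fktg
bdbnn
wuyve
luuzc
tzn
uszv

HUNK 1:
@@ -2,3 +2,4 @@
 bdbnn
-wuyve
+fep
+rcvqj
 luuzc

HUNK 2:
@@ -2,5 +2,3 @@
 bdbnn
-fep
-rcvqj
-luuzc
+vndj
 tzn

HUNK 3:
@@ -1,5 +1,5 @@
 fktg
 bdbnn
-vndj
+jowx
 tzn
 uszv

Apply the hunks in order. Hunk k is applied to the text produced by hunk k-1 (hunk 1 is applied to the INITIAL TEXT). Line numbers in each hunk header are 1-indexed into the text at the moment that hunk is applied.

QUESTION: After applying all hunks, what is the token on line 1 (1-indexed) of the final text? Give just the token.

Hunk 1: at line 2 remove [wuyve] add [fep,rcvqj] -> 7 lines: fktg bdbnn fep rcvqj luuzc tzn uszv
Hunk 2: at line 2 remove [fep,rcvqj,luuzc] add [vndj] -> 5 lines: fktg bdbnn vndj tzn uszv
Hunk 3: at line 1 remove [vndj] add [jowx] -> 5 lines: fktg bdbnn jowx tzn uszv
Final line 1: fktg

Answer: fktg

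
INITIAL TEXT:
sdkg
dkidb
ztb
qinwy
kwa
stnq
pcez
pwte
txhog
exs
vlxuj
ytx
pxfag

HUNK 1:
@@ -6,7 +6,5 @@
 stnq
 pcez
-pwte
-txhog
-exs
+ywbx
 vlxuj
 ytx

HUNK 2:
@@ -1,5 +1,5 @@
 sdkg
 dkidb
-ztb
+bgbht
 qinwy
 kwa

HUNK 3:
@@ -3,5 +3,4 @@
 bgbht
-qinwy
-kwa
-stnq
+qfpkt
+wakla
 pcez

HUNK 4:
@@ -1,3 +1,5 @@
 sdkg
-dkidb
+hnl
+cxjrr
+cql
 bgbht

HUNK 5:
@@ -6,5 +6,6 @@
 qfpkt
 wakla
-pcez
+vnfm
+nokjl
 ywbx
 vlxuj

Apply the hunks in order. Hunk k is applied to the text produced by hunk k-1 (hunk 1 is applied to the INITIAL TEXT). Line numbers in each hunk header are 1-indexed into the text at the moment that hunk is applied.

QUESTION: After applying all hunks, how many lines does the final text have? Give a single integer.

Answer: 13

Derivation:
Hunk 1: at line 6 remove [pwte,txhog,exs] add [ywbx] -> 11 lines: sdkg dkidb ztb qinwy kwa stnq pcez ywbx vlxuj ytx pxfag
Hunk 2: at line 1 remove [ztb] add [bgbht] -> 11 lines: sdkg dkidb bgbht qinwy kwa stnq pcez ywbx vlxuj ytx pxfag
Hunk 3: at line 3 remove [qinwy,kwa,stnq] add [qfpkt,wakla] -> 10 lines: sdkg dkidb bgbht qfpkt wakla pcez ywbx vlxuj ytx pxfag
Hunk 4: at line 1 remove [dkidb] add [hnl,cxjrr,cql] -> 12 lines: sdkg hnl cxjrr cql bgbht qfpkt wakla pcez ywbx vlxuj ytx pxfag
Hunk 5: at line 6 remove [pcez] add [vnfm,nokjl] -> 13 lines: sdkg hnl cxjrr cql bgbht qfpkt wakla vnfm nokjl ywbx vlxuj ytx pxfag
Final line count: 13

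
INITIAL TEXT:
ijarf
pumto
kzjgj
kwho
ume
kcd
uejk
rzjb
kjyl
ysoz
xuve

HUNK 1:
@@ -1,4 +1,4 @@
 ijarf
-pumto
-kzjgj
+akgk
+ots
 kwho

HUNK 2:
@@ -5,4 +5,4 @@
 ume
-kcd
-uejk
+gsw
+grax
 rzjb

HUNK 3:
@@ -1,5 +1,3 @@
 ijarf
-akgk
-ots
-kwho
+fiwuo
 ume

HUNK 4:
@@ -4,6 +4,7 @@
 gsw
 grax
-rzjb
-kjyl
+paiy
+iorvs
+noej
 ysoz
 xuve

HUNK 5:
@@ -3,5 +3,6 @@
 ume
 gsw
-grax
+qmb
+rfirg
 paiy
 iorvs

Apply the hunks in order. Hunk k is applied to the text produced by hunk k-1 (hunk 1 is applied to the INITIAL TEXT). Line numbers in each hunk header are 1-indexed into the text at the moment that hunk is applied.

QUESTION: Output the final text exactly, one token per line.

Answer: ijarf
fiwuo
ume
gsw
qmb
rfirg
paiy
iorvs
noej
ysoz
xuve

Derivation:
Hunk 1: at line 1 remove [pumto,kzjgj] add [akgk,ots] -> 11 lines: ijarf akgk ots kwho ume kcd uejk rzjb kjyl ysoz xuve
Hunk 2: at line 5 remove [kcd,uejk] add [gsw,grax] -> 11 lines: ijarf akgk ots kwho ume gsw grax rzjb kjyl ysoz xuve
Hunk 3: at line 1 remove [akgk,ots,kwho] add [fiwuo] -> 9 lines: ijarf fiwuo ume gsw grax rzjb kjyl ysoz xuve
Hunk 4: at line 4 remove [rzjb,kjyl] add [paiy,iorvs,noej] -> 10 lines: ijarf fiwuo ume gsw grax paiy iorvs noej ysoz xuve
Hunk 5: at line 3 remove [grax] add [qmb,rfirg] -> 11 lines: ijarf fiwuo ume gsw qmb rfirg paiy iorvs noej ysoz xuve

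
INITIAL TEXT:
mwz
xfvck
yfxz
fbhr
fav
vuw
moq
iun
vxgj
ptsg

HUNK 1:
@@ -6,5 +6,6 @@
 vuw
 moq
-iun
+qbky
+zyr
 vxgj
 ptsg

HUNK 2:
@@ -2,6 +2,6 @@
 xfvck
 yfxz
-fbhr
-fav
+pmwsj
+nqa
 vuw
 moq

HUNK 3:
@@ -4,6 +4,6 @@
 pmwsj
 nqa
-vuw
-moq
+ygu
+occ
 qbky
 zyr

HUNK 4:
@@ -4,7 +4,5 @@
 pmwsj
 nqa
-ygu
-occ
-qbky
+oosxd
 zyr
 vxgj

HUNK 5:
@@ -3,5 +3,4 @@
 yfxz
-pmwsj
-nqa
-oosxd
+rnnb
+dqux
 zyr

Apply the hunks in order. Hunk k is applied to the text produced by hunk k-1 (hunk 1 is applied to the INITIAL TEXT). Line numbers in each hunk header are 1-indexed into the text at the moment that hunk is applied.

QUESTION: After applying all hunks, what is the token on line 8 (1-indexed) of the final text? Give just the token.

Hunk 1: at line 6 remove [iun] add [qbky,zyr] -> 11 lines: mwz xfvck yfxz fbhr fav vuw moq qbky zyr vxgj ptsg
Hunk 2: at line 2 remove [fbhr,fav] add [pmwsj,nqa] -> 11 lines: mwz xfvck yfxz pmwsj nqa vuw moq qbky zyr vxgj ptsg
Hunk 3: at line 4 remove [vuw,moq] add [ygu,occ] -> 11 lines: mwz xfvck yfxz pmwsj nqa ygu occ qbky zyr vxgj ptsg
Hunk 4: at line 4 remove [ygu,occ,qbky] add [oosxd] -> 9 lines: mwz xfvck yfxz pmwsj nqa oosxd zyr vxgj ptsg
Hunk 5: at line 3 remove [pmwsj,nqa,oosxd] add [rnnb,dqux] -> 8 lines: mwz xfvck yfxz rnnb dqux zyr vxgj ptsg
Final line 8: ptsg

Answer: ptsg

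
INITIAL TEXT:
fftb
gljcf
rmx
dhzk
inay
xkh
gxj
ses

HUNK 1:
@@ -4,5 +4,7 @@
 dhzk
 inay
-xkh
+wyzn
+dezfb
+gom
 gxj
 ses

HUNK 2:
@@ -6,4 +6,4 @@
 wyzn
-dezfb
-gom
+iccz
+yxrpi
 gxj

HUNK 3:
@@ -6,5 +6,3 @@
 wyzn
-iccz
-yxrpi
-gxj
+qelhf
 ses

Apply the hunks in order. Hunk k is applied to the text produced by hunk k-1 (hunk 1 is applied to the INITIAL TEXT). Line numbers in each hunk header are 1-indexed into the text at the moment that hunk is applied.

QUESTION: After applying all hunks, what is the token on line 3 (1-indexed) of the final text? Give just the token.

Answer: rmx

Derivation:
Hunk 1: at line 4 remove [xkh] add [wyzn,dezfb,gom] -> 10 lines: fftb gljcf rmx dhzk inay wyzn dezfb gom gxj ses
Hunk 2: at line 6 remove [dezfb,gom] add [iccz,yxrpi] -> 10 lines: fftb gljcf rmx dhzk inay wyzn iccz yxrpi gxj ses
Hunk 3: at line 6 remove [iccz,yxrpi,gxj] add [qelhf] -> 8 lines: fftb gljcf rmx dhzk inay wyzn qelhf ses
Final line 3: rmx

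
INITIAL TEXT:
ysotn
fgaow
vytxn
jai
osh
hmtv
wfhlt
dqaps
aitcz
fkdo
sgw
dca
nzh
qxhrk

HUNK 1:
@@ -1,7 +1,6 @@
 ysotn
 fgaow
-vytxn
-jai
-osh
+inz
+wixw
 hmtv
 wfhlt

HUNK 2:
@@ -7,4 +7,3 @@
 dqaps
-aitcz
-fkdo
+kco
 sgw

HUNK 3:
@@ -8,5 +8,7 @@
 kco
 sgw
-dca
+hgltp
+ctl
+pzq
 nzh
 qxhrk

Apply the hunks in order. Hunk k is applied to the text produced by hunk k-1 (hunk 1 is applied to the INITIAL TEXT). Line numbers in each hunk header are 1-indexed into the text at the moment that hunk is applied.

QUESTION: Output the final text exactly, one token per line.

Answer: ysotn
fgaow
inz
wixw
hmtv
wfhlt
dqaps
kco
sgw
hgltp
ctl
pzq
nzh
qxhrk

Derivation:
Hunk 1: at line 1 remove [vytxn,jai,osh] add [inz,wixw] -> 13 lines: ysotn fgaow inz wixw hmtv wfhlt dqaps aitcz fkdo sgw dca nzh qxhrk
Hunk 2: at line 7 remove [aitcz,fkdo] add [kco] -> 12 lines: ysotn fgaow inz wixw hmtv wfhlt dqaps kco sgw dca nzh qxhrk
Hunk 3: at line 8 remove [dca] add [hgltp,ctl,pzq] -> 14 lines: ysotn fgaow inz wixw hmtv wfhlt dqaps kco sgw hgltp ctl pzq nzh qxhrk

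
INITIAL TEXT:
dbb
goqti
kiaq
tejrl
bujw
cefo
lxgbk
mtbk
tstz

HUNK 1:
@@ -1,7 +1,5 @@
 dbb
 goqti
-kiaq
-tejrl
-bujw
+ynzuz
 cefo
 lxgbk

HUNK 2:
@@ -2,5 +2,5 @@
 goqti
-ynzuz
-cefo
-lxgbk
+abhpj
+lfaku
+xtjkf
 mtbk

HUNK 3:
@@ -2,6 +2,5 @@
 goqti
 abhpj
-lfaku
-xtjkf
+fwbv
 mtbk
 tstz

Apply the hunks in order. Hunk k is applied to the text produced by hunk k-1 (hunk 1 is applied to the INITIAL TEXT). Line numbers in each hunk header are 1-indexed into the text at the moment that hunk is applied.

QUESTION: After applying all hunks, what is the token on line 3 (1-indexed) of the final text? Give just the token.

Hunk 1: at line 1 remove [kiaq,tejrl,bujw] add [ynzuz] -> 7 lines: dbb goqti ynzuz cefo lxgbk mtbk tstz
Hunk 2: at line 2 remove [ynzuz,cefo,lxgbk] add [abhpj,lfaku,xtjkf] -> 7 lines: dbb goqti abhpj lfaku xtjkf mtbk tstz
Hunk 3: at line 2 remove [lfaku,xtjkf] add [fwbv] -> 6 lines: dbb goqti abhpj fwbv mtbk tstz
Final line 3: abhpj

Answer: abhpj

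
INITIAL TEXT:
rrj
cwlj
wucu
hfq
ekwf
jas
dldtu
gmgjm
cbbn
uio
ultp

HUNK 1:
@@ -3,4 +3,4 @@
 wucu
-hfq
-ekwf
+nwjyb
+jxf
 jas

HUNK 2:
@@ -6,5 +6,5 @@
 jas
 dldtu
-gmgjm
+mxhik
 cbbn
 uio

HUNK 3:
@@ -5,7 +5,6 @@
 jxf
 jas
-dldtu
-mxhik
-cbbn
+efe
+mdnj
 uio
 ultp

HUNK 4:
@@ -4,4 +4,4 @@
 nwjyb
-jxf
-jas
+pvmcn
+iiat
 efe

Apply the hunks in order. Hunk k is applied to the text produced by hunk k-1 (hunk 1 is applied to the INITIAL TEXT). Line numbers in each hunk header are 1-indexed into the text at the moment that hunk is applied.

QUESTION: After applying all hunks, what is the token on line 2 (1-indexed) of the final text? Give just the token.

Answer: cwlj

Derivation:
Hunk 1: at line 3 remove [hfq,ekwf] add [nwjyb,jxf] -> 11 lines: rrj cwlj wucu nwjyb jxf jas dldtu gmgjm cbbn uio ultp
Hunk 2: at line 6 remove [gmgjm] add [mxhik] -> 11 lines: rrj cwlj wucu nwjyb jxf jas dldtu mxhik cbbn uio ultp
Hunk 3: at line 5 remove [dldtu,mxhik,cbbn] add [efe,mdnj] -> 10 lines: rrj cwlj wucu nwjyb jxf jas efe mdnj uio ultp
Hunk 4: at line 4 remove [jxf,jas] add [pvmcn,iiat] -> 10 lines: rrj cwlj wucu nwjyb pvmcn iiat efe mdnj uio ultp
Final line 2: cwlj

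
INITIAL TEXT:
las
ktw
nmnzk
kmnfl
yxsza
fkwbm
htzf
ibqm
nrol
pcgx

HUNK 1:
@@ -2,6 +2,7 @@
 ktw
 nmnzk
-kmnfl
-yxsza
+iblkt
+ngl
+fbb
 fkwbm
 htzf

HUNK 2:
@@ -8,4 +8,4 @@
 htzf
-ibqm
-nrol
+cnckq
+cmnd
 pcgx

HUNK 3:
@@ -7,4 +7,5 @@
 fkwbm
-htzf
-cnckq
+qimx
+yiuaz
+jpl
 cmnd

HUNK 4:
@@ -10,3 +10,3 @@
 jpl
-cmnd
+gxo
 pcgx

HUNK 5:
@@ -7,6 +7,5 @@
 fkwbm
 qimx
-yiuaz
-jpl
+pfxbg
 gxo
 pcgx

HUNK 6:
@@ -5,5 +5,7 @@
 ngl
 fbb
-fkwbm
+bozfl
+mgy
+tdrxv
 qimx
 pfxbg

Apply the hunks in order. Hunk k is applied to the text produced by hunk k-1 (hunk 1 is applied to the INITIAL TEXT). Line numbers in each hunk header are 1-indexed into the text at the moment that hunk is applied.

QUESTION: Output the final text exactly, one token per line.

Hunk 1: at line 2 remove [kmnfl,yxsza] add [iblkt,ngl,fbb] -> 11 lines: las ktw nmnzk iblkt ngl fbb fkwbm htzf ibqm nrol pcgx
Hunk 2: at line 8 remove [ibqm,nrol] add [cnckq,cmnd] -> 11 lines: las ktw nmnzk iblkt ngl fbb fkwbm htzf cnckq cmnd pcgx
Hunk 3: at line 7 remove [htzf,cnckq] add [qimx,yiuaz,jpl] -> 12 lines: las ktw nmnzk iblkt ngl fbb fkwbm qimx yiuaz jpl cmnd pcgx
Hunk 4: at line 10 remove [cmnd] add [gxo] -> 12 lines: las ktw nmnzk iblkt ngl fbb fkwbm qimx yiuaz jpl gxo pcgx
Hunk 5: at line 7 remove [yiuaz,jpl] add [pfxbg] -> 11 lines: las ktw nmnzk iblkt ngl fbb fkwbm qimx pfxbg gxo pcgx
Hunk 6: at line 5 remove [fkwbm] add [bozfl,mgy,tdrxv] -> 13 lines: las ktw nmnzk iblkt ngl fbb bozfl mgy tdrxv qimx pfxbg gxo pcgx

Answer: las
ktw
nmnzk
iblkt
ngl
fbb
bozfl
mgy
tdrxv
qimx
pfxbg
gxo
pcgx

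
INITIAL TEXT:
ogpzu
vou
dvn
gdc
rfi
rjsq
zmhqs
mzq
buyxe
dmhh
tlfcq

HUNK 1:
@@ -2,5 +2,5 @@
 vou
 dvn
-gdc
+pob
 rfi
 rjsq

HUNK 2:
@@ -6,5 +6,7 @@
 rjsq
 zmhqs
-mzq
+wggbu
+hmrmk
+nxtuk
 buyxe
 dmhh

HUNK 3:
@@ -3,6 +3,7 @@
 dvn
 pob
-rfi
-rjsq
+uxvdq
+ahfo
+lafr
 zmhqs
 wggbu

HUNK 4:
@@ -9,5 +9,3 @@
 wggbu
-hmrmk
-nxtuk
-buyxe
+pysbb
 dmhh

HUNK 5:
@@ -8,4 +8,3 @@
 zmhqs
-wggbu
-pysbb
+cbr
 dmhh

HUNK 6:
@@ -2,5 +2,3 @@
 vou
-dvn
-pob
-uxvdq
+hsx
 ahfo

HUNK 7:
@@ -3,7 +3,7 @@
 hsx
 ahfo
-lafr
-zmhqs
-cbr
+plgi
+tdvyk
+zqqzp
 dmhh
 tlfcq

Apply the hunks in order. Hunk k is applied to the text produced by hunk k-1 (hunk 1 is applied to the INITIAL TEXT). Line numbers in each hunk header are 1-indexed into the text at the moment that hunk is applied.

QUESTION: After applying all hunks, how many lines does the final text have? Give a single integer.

Hunk 1: at line 2 remove [gdc] add [pob] -> 11 lines: ogpzu vou dvn pob rfi rjsq zmhqs mzq buyxe dmhh tlfcq
Hunk 2: at line 6 remove [mzq] add [wggbu,hmrmk,nxtuk] -> 13 lines: ogpzu vou dvn pob rfi rjsq zmhqs wggbu hmrmk nxtuk buyxe dmhh tlfcq
Hunk 3: at line 3 remove [rfi,rjsq] add [uxvdq,ahfo,lafr] -> 14 lines: ogpzu vou dvn pob uxvdq ahfo lafr zmhqs wggbu hmrmk nxtuk buyxe dmhh tlfcq
Hunk 4: at line 9 remove [hmrmk,nxtuk,buyxe] add [pysbb] -> 12 lines: ogpzu vou dvn pob uxvdq ahfo lafr zmhqs wggbu pysbb dmhh tlfcq
Hunk 5: at line 8 remove [wggbu,pysbb] add [cbr] -> 11 lines: ogpzu vou dvn pob uxvdq ahfo lafr zmhqs cbr dmhh tlfcq
Hunk 6: at line 2 remove [dvn,pob,uxvdq] add [hsx] -> 9 lines: ogpzu vou hsx ahfo lafr zmhqs cbr dmhh tlfcq
Hunk 7: at line 3 remove [lafr,zmhqs,cbr] add [plgi,tdvyk,zqqzp] -> 9 lines: ogpzu vou hsx ahfo plgi tdvyk zqqzp dmhh tlfcq
Final line count: 9

Answer: 9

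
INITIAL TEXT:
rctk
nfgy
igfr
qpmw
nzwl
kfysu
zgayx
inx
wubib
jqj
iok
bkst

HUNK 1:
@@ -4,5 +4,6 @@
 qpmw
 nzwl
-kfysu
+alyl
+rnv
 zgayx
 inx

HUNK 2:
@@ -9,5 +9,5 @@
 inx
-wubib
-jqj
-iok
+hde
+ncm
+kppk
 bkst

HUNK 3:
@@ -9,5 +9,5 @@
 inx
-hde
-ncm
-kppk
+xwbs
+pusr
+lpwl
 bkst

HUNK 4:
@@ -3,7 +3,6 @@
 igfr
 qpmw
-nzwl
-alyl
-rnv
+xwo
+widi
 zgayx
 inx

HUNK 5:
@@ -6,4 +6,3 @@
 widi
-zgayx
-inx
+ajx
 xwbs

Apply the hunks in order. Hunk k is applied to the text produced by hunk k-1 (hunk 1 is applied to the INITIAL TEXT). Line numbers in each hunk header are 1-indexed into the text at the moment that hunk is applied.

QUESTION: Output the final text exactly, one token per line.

Answer: rctk
nfgy
igfr
qpmw
xwo
widi
ajx
xwbs
pusr
lpwl
bkst

Derivation:
Hunk 1: at line 4 remove [kfysu] add [alyl,rnv] -> 13 lines: rctk nfgy igfr qpmw nzwl alyl rnv zgayx inx wubib jqj iok bkst
Hunk 2: at line 9 remove [wubib,jqj,iok] add [hde,ncm,kppk] -> 13 lines: rctk nfgy igfr qpmw nzwl alyl rnv zgayx inx hde ncm kppk bkst
Hunk 3: at line 9 remove [hde,ncm,kppk] add [xwbs,pusr,lpwl] -> 13 lines: rctk nfgy igfr qpmw nzwl alyl rnv zgayx inx xwbs pusr lpwl bkst
Hunk 4: at line 3 remove [nzwl,alyl,rnv] add [xwo,widi] -> 12 lines: rctk nfgy igfr qpmw xwo widi zgayx inx xwbs pusr lpwl bkst
Hunk 5: at line 6 remove [zgayx,inx] add [ajx] -> 11 lines: rctk nfgy igfr qpmw xwo widi ajx xwbs pusr lpwl bkst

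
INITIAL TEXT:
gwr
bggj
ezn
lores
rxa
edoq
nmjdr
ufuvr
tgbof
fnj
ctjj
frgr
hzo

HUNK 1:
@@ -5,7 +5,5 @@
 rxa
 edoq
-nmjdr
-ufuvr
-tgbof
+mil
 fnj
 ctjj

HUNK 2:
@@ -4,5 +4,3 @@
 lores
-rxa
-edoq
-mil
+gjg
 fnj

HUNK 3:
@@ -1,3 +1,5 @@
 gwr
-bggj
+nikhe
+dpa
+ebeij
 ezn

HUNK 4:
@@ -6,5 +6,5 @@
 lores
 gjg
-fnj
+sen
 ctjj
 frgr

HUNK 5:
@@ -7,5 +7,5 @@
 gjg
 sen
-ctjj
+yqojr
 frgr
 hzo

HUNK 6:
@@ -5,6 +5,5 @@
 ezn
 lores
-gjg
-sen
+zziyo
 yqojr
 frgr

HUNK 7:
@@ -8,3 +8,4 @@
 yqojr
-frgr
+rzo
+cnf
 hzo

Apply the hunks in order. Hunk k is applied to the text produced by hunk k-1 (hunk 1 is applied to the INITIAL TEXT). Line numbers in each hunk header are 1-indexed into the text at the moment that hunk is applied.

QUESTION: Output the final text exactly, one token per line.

Hunk 1: at line 5 remove [nmjdr,ufuvr,tgbof] add [mil] -> 11 lines: gwr bggj ezn lores rxa edoq mil fnj ctjj frgr hzo
Hunk 2: at line 4 remove [rxa,edoq,mil] add [gjg] -> 9 lines: gwr bggj ezn lores gjg fnj ctjj frgr hzo
Hunk 3: at line 1 remove [bggj] add [nikhe,dpa,ebeij] -> 11 lines: gwr nikhe dpa ebeij ezn lores gjg fnj ctjj frgr hzo
Hunk 4: at line 6 remove [fnj] add [sen] -> 11 lines: gwr nikhe dpa ebeij ezn lores gjg sen ctjj frgr hzo
Hunk 5: at line 7 remove [ctjj] add [yqojr] -> 11 lines: gwr nikhe dpa ebeij ezn lores gjg sen yqojr frgr hzo
Hunk 6: at line 5 remove [gjg,sen] add [zziyo] -> 10 lines: gwr nikhe dpa ebeij ezn lores zziyo yqojr frgr hzo
Hunk 7: at line 8 remove [frgr] add [rzo,cnf] -> 11 lines: gwr nikhe dpa ebeij ezn lores zziyo yqojr rzo cnf hzo

Answer: gwr
nikhe
dpa
ebeij
ezn
lores
zziyo
yqojr
rzo
cnf
hzo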